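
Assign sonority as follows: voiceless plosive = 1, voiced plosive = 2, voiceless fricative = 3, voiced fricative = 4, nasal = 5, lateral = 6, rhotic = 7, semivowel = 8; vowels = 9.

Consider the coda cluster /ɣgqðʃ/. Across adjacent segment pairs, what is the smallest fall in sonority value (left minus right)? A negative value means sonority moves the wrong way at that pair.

-3

/ɣ/: voiced fricative = 4.
/g/: voiced plosive = 2.
/q/: voiceless plosive = 1.
/ð/: voiced fricative = 4.
/ʃ/: voiceless fricative = 3.
/ɣ/→/g/: change +2.
/g/→/q/: change +1.
/q/→/ð/: change -3.
/ð/→/ʃ/: change +1.
Minimum = -3.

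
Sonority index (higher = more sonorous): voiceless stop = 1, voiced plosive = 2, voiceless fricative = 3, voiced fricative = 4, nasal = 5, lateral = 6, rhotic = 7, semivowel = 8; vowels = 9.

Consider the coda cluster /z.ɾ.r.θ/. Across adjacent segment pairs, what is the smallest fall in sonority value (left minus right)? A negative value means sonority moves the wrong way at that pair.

/z/ — voiced fricative, sonority 4.
/ɾ/ — rhotic, sonority 7.
/r/ — rhotic, sonority 7.
/θ/ — voiceless fricative, sonority 3.
/z/→/ɾ/: change -3.
/ɾ/→/r/: change +0.
/r/→/θ/: change +4.
Minimum = -3.

-3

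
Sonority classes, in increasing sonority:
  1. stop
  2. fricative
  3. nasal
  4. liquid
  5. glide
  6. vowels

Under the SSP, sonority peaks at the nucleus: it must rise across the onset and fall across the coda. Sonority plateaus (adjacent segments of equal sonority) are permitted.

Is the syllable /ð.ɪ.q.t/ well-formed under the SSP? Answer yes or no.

Onset: /ð/ is a fricative (sonority 2); then the nucleus /ɪ/ (sonority 6).
Onset profile 2-6 — rises to the nucleus.
Coda: /q/ is a stop (sonority 1), /t/ is a stop (sonority 1).
Coda profile 6-1-1 — falls from the nucleus.

yes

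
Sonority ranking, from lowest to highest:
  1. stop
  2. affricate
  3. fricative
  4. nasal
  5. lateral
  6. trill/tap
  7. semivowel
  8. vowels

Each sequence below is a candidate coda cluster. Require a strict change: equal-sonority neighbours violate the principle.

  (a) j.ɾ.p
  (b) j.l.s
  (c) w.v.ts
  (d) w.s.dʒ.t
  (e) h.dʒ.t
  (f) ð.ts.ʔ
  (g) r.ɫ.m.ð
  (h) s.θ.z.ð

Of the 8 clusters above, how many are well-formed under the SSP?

(a) 7-6-1 → obeys
(b) 7-5-3 → obeys
(c) 7-3-2 → obeys
(d) 7-3-2-1 → obeys
(e) 3-2-1 → obeys
(f) 3-2-1 → obeys
(g) 6-5-4-3 → obeys
(h) 3-3-3-3 → violates

7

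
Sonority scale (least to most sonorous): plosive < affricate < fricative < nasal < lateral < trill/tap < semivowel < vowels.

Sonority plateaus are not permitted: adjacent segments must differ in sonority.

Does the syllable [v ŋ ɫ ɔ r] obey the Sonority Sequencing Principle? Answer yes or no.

yes

Onset: /v/ is a fricative (sonority 3), /ŋ/ is a nasal (sonority 4), /ɫ/ is a lateral (sonority 5); then the nucleus /ɔ/ (sonority 8).
Onset profile 3-4-5-8 — rises to the nucleus.
Coda: /r/ is a trill/tap (sonority 6).
Coda profile 8-6 — falls from the nucleus.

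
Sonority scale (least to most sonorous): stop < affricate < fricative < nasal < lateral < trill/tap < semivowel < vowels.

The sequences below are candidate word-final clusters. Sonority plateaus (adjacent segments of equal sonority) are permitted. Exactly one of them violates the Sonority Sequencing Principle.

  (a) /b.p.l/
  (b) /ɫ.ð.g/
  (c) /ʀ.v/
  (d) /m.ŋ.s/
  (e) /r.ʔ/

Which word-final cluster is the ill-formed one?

a

(a) /b.p.l/: profile 1-1-5 — violates.
(b) /ɫ.ð.g/: profile 5-3-1 — obeys.
(c) /ʀ.v/: profile 6-3 — obeys.
(d) /m.ŋ.s/: profile 4-4-3 — obeys.
(e) /r.ʔ/: profile 6-1 — obeys.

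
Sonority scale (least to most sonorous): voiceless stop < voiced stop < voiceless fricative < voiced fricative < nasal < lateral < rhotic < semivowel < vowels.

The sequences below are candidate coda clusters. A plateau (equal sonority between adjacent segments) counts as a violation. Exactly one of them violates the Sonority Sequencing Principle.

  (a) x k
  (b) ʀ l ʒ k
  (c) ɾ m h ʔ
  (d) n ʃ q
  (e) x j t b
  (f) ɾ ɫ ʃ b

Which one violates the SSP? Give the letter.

e

(a) 3-1 → obeys
(b) 7-6-4-1 → obeys
(c) 7-5-3-1 → obeys
(d) 5-3-1 → obeys
(e) 3-8-1-2 → violates
(f) 7-6-3-2 → obeys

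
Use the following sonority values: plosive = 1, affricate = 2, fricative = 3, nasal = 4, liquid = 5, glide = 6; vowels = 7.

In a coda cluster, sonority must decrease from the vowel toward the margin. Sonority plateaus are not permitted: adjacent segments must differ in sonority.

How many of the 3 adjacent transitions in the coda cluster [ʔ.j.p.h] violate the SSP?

/ʔ/ — plosive, sonority 1.
/j/ — glide, sonority 6.
/p/ — plosive, sonority 1.
/h/ — fricative, sonority 3.
/ʔ/→/j/: 1→6 (does not fall) — violation.
/j/→/p/: 6→1 (falls) — ok.
/p/→/h/: 1→3 (does not fall) — violation.

2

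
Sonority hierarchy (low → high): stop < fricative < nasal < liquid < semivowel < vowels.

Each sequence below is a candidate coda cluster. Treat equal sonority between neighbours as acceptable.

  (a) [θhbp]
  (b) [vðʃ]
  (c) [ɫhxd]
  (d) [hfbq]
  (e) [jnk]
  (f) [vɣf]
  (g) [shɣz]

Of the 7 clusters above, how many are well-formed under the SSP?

(a) 2-2-1-1 → obeys
(b) 2-2-2 → obeys
(c) 4-2-2-1 → obeys
(d) 2-2-1-1 → obeys
(e) 5-3-1 → obeys
(f) 2-2-2 → obeys
(g) 2-2-2-2 → obeys

7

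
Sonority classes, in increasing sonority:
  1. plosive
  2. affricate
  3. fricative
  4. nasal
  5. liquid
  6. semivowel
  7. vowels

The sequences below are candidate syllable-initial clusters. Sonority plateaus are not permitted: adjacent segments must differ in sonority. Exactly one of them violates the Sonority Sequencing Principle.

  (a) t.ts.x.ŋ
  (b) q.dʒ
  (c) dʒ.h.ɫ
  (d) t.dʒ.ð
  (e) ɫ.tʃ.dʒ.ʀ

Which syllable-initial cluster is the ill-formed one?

(a) t.ts.x.ŋ: profile 1-2-3-4 — obeys.
(b) q.dʒ: profile 1-2 — obeys.
(c) dʒ.h.ɫ: profile 2-3-5 — obeys.
(d) t.dʒ.ð: profile 1-2-3 — obeys.
(e) ɫ.tʃ.dʒ.ʀ: profile 5-2-2-5 — violates.

e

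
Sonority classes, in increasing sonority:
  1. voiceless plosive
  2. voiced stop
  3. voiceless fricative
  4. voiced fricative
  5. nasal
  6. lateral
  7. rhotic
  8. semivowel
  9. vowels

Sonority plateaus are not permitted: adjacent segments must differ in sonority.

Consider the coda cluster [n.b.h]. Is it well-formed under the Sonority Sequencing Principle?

no

/n/: nasal = 5.
/b/: voiced stop = 2.
/h/: voiceless fricative = 3.
The profile is 5-2-3. Between /b/ (2) and /h/ (3) sonority does not fall, so the cluster violates the SSP.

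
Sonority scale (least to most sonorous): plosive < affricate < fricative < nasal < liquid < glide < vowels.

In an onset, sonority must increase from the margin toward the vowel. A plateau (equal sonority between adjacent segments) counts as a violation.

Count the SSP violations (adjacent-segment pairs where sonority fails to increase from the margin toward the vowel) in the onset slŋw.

1

/s/ is a fricative (sonority 3).
/l/ is a liquid (sonority 5).
/ŋ/ is a nasal (sonority 4).
/w/ is a glide (sonority 6).
/s/→/l/: 3→5 (rises) — ok.
/l/→/ŋ/: 5→4 (does not rise) — violation.
/ŋ/→/w/: 4→6 (rises) — ok.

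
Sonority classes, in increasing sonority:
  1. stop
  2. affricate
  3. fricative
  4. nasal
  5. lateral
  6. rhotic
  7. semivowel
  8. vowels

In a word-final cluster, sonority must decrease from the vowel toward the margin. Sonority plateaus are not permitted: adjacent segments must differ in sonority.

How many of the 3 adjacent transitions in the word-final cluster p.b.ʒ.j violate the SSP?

3

/p/ — stop, sonority 1.
/b/ — stop, sonority 1.
/ʒ/ — fricative, sonority 3.
/j/ — semivowel, sonority 7.
/p/→/b/: 1→1 (plateau) — violation.
/b/→/ʒ/: 1→3 (does not fall) — violation.
/ʒ/→/j/: 3→7 (does not fall) — violation.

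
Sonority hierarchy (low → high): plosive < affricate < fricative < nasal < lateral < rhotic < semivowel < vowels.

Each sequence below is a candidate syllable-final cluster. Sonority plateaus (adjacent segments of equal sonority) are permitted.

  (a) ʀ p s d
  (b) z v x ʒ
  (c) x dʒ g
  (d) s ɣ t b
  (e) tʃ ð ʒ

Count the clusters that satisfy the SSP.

(a) 6-1-3-1 → violates
(b) 3-3-3-3 → obeys
(c) 3-2-1 → obeys
(d) 3-3-1-1 → obeys
(e) 2-3-3 → violates

3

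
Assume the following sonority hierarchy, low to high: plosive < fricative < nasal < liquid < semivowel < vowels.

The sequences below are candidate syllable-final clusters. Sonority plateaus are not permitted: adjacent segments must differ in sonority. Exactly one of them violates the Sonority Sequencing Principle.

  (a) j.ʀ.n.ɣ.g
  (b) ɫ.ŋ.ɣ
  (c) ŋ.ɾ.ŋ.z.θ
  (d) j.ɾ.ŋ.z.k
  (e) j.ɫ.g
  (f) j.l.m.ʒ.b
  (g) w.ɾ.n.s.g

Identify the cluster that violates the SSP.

(a) sonority 5-4-3-2-1: well-formed.
(b) sonority 4-3-2: well-formed.
(c) sonority 3-4-3-2-2: ill-formed.
(d) sonority 5-4-3-2-1: well-formed.
(e) sonority 5-4-1: well-formed.
(f) sonority 5-4-3-2-1: well-formed.
(g) sonority 5-4-3-2-1: well-formed.

c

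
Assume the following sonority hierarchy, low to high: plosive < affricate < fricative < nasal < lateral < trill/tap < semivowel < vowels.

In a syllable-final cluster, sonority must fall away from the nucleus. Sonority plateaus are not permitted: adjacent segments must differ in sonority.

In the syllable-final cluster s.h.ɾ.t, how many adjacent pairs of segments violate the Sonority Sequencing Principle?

2

/s/: fricative = 3.
/h/: fricative = 3.
/ɾ/: trill/tap = 6.
/t/: plosive = 1.
/s/→/h/: 3→3 (plateau) — violation.
/h/→/ɾ/: 3→6 (does not fall) — violation.
/ɾ/→/t/: 6→1 (falls) — ok.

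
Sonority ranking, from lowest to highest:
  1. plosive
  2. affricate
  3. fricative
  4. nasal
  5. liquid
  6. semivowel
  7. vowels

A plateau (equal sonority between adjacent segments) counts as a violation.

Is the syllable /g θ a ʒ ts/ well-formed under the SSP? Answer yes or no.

Onset: /g/ is a plosive (sonority 1), /θ/ is a fricative (sonority 3); then the nucleus /a/ (sonority 7).
Onset profile 1-3-7 — rises to the nucleus.
Coda: /ʒ/ is a fricative (sonority 3), /ts/ is an affricate (sonority 2).
Coda profile 7-3-2 — falls from the nucleus.

yes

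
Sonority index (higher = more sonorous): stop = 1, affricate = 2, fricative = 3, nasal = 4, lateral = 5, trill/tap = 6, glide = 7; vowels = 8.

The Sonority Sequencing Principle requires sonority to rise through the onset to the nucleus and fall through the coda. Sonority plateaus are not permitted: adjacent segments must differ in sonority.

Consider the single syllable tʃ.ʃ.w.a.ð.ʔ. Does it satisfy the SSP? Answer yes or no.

yes

Onset: /tʃ/ is an affricate (sonority 2), /ʃ/ is a fricative (sonority 3), /w/ is a glide (sonority 7); then the nucleus /a/ (sonority 8).
Onset profile 2-3-7-8 — rises to the nucleus.
Coda: /ð/ is a fricative (sonority 3), /ʔ/ is a stop (sonority 1).
Coda profile 8-3-1 — falls from the nucleus.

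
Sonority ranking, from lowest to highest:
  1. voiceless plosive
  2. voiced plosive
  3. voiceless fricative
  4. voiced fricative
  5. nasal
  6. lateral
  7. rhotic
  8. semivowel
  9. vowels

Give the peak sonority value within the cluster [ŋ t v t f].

/ŋ/: nasal = 5.
/t/: voiceless plosive = 1.
/v/: voiced fricative = 4.
/t/: voiceless plosive = 1.
/f/: voiceless fricative = 3.
The maximum is 5.

5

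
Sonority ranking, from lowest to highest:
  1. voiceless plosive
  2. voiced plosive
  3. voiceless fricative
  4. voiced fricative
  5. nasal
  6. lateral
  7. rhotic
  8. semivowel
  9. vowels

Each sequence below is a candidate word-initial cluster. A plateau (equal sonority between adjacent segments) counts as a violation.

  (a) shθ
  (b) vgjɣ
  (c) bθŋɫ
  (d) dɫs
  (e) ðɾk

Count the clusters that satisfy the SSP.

(a) 3-3-3 → violates
(b) 4-2-8-4 → violates
(c) 2-3-5-6 → obeys
(d) 2-6-3 → violates
(e) 4-7-1 → violates

1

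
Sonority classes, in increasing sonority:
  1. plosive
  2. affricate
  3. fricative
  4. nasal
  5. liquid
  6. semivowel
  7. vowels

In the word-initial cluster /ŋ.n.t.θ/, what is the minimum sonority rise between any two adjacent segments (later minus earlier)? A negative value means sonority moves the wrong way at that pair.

-3

/ŋ/: nasal = 4.
/n/: nasal = 4.
/t/: plosive = 1.
/θ/: fricative = 3.
/ŋ/→/n/: change +0.
/n/→/t/: change -3.
/t/→/θ/: change +2.
Minimum = -3.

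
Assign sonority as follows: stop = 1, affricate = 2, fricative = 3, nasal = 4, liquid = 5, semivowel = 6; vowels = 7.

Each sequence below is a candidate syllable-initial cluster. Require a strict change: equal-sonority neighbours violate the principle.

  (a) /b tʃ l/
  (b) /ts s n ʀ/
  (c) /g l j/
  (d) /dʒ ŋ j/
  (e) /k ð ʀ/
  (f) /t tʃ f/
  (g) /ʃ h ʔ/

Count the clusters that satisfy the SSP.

(a) 1-2-5 → obeys
(b) 2-3-4-5 → obeys
(c) 1-5-6 → obeys
(d) 2-4-6 → obeys
(e) 1-3-5 → obeys
(f) 1-2-3 → obeys
(g) 3-3-1 → violates

6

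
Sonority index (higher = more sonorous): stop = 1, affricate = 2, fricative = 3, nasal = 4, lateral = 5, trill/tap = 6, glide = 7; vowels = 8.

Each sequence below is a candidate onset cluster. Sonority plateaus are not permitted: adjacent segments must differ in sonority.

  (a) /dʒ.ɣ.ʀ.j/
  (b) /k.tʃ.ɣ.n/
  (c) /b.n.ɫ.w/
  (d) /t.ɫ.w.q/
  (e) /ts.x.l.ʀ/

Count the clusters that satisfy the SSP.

4

(a) sonority 2-3-6-7: well-formed.
(b) sonority 1-2-3-4: well-formed.
(c) sonority 1-4-5-7: well-formed.
(d) sonority 1-5-7-1: ill-formed.
(e) sonority 2-3-5-6: well-formed.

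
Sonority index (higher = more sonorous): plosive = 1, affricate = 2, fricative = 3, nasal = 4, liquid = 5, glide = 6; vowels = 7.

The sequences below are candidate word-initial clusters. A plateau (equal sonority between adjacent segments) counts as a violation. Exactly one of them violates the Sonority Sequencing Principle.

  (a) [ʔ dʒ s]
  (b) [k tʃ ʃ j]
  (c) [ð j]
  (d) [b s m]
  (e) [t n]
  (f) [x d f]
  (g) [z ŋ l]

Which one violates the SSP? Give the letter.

(a) [ʔ dʒ s]: profile 1-2-3 — obeys.
(b) [k tʃ ʃ j]: profile 1-2-3-6 — obeys.
(c) [ð j]: profile 3-6 — obeys.
(d) [b s m]: profile 1-3-4 — obeys.
(e) [t n]: profile 1-4 — obeys.
(f) [x d f]: profile 3-1-3 — violates.
(g) [z ŋ l]: profile 3-4-5 — obeys.

f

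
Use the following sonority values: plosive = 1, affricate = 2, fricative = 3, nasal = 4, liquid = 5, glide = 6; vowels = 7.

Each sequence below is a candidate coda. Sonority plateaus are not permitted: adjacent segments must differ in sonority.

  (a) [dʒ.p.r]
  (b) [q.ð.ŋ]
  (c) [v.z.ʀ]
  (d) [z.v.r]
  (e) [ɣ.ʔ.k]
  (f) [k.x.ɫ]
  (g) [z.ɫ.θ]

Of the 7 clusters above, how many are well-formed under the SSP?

(a) sonority 2-1-5: ill-formed.
(b) sonority 1-3-4: ill-formed.
(c) sonority 3-3-5: ill-formed.
(d) sonority 3-3-5: ill-formed.
(e) sonority 3-1-1: ill-formed.
(f) sonority 1-3-5: ill-formed.
(g) sonority 3-5-3: ill-formed.

0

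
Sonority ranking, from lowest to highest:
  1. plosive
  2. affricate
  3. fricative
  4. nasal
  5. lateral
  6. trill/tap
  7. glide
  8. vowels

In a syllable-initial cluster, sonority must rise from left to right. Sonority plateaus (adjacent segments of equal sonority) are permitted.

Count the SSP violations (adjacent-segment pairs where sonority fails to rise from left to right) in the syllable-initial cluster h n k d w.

/h/ — fricative, sonority 3.
/n/ — nasal, sonority 4.
/k/ — plosive, sonority 1.
/d/ — plosive, sonority 1.
/w/ — glide, sonority 7.
/h/→/n/: 3→4 (rises) — ok.
/n/→/k/: 4→1 (does not rise) — violation.
/k/→/d/: 1→1 (plateau, allowed) — ok.
/d/→/w/: 1→7 (rises) — ok.

1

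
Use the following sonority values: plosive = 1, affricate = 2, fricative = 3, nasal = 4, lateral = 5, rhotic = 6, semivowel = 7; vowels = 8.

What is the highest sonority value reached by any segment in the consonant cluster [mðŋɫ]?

/m/: nasal = 4.
/ð/: fricative = 3.
/ŋ/: nasal = 4.
/ɫ/: lateral = 5.
The maximum is 5.

5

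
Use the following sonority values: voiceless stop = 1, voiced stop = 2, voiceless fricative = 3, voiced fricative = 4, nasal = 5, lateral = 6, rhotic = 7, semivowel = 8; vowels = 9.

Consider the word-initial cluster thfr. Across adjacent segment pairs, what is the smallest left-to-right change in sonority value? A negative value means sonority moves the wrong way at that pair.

0

/t/ — voiceless stop, sonority 1.
/h/ — voiceless fricative, sonority 3.
/f/ — voiceless fricative, sonority 3.
/r/ — rhotic, sonority 7.
/t/→/h/: change +2.
/h/→/f/: change +0.
/f/→/r/: change +4.
Minimum = 0.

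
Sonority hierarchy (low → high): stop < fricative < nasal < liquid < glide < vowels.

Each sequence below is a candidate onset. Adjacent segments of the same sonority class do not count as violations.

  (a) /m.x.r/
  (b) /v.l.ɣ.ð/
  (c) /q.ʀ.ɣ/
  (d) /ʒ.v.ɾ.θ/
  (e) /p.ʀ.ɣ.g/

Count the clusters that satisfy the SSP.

0

(a) /m.x.r/: profile 3-2-4 — violates.
(b) /v.l.ɣ.ð/: profile 2-4-2-2 — violates.
(c) /q.ʀ.ɣ/: profile 1-4-2 — violates.
(d) /ʒ.v.ɾ.θ/: profile 2-2-4-2 — violates.
(e) /p.ʀ.ɣ.g/: profile 1-4-2-1 — violates.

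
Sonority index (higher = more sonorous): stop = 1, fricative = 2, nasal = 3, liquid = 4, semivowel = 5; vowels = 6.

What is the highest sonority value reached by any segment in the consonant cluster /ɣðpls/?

4

/ɣ/ is a fricative (sonority 2).
/ð/ is a fricative (sonority 2).
/p/ is a stop (sonority 1).
/l/ is a liquid (sonority 4).
/s/ is a fricative (sonority 2).
The maximum is 4.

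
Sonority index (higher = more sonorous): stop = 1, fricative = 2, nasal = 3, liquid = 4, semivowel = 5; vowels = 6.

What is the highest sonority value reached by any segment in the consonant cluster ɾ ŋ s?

4

/ɾ/ — liquid, sonority 4.
/ŋ/ — nasal, sonority 3.
/s/ — fricative, sonority 2.
The maximum is 4.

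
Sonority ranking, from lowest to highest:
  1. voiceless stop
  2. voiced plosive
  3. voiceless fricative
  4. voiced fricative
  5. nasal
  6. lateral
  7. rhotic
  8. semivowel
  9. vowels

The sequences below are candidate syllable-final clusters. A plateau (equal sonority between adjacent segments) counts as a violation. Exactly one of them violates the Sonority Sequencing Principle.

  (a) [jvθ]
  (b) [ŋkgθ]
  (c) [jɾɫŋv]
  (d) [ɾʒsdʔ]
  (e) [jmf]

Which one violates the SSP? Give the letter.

(a) 8-4-3 → obeys
(b) 5-1-2-3 → violates
(c) 8-7-6-5-4 → obeys
(d) 7-4-3-2-1 → obeys
(e) 8-5-3 → obeys

b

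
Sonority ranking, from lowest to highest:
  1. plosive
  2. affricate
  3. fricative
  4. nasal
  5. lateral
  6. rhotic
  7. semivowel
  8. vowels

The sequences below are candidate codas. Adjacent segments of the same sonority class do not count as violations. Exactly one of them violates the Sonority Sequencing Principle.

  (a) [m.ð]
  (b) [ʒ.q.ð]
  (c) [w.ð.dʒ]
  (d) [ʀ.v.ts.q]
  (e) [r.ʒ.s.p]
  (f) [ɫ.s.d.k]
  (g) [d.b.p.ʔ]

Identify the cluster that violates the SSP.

(a) 4-3 → obeys
(b) 3-1-3 → violates
(c) 7-3-2 → obeys
(d) 6-3-2-1 → obeys
(e) 6-3-3-1 → obeys
(f) 5-3-1-1 → obeys
(g) 1-1-1-1 → obeys

b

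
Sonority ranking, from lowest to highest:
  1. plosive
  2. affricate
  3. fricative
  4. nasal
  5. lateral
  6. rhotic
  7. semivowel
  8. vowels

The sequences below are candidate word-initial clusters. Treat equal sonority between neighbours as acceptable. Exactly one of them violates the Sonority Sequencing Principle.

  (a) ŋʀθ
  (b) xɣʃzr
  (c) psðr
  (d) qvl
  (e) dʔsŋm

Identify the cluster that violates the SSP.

a

(a) 4-6-3 → violates
(b) 3-3-3-3-6 → obeys
(c) 1-3-3-6 → obeys
(d) 1-3-5 → obeys
(e) 1-1-3-4-4 → obeys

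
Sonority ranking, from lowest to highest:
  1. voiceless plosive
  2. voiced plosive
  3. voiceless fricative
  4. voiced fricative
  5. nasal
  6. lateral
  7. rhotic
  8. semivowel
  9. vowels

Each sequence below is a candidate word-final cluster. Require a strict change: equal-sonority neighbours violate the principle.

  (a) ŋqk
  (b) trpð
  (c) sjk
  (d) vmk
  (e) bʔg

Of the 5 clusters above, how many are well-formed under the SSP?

0

(a) ŋqk: profile 5-1-1 — violates.
(b) trpð: profile 1-7-1-4 — violates.
(c) sjk: profile 3-8-1 — violates.
(d) vmk: profile 4-5-1 — violates.
(e) bʔg: profile 2-1-2 — violates.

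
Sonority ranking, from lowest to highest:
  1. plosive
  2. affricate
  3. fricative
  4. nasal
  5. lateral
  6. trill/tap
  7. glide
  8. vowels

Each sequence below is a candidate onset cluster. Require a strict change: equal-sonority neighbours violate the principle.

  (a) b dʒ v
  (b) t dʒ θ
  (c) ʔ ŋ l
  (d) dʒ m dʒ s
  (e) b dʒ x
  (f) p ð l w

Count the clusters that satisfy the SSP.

5

(a) 1-2-3 → obeys
(b) 1-2-3 → obeys
(c) 1-4-5 → obeys
(d) 2-4-2-3 → violates
(e) 1-2-3 → obeys
(f) 1-3-5-7 → obeys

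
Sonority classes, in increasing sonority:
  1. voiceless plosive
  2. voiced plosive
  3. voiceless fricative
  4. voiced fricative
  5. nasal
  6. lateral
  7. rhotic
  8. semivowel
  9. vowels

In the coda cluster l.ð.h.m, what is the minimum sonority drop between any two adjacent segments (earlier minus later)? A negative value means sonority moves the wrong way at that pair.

-2

/l/ — lateral, sonority 6.
/ð/ — voiced fricative, sonority 4.
/h/ — voiceless fricative, sonority 3.
/m/ — nasal, sonority 5.
/l/→/ð/: change +2.
/ð/→/h/: change +1.
/h/→/m/: change -2.
Minimum = -2.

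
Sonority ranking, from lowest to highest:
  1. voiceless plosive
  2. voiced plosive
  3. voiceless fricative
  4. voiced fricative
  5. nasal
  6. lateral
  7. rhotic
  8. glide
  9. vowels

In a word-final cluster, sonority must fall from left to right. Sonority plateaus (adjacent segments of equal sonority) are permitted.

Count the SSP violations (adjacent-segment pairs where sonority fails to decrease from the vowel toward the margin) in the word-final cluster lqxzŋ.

/l/ is a lateral (sonority 6).
/q/ is a voiceless plosive (sonority 1).
/x/ is a voiceless fricative (sonority 3).
/z/ is a voiced fricative (sonority 4).
/ŋ/ is a nasal (sonority 5).
/l/→/q/: 6→1 (falls) — ok.
/q/→/x/: 1→3 (does not fall) — violation.
/x/→/z/: 3→4 (does not fall) — violation.
/z/→/ŋ/: 4→5 (does not fall) — violation.

3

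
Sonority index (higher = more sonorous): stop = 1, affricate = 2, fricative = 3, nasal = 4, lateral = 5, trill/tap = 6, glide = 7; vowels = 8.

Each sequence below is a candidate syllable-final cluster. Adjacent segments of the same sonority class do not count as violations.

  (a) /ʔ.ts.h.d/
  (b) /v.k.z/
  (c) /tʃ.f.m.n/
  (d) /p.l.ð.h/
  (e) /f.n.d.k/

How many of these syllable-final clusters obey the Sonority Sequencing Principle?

0

(a) sonority 1-2-3-1: ill-formed.
(b) sonority 3-1-3: ill-formed.
(c) sonority 2-3-4-4: ill-formed.
(d) sonority 1-5-3-3: ill-formed.
(e) sonority 3-4-1-1: ill-formed.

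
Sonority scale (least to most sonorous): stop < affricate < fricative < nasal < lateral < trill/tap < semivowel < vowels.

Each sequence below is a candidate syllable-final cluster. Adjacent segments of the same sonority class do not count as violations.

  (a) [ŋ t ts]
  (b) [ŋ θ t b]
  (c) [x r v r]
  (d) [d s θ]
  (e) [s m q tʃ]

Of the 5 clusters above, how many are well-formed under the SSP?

1

(a) sonority 4-1-2: ill-formed.
(b) sonority 4-3-1-1: well-formed.
(c) sonority 3-6-3-6: ill-formed.
(d) sonority 1-3-3: ill-formed.
(e) sonority 3-4-1-2: ill-formed.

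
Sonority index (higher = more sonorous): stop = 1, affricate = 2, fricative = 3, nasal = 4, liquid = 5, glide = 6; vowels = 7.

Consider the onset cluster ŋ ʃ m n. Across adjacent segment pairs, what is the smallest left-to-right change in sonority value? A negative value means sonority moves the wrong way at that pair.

/ŋ/: nasal = 4.
/ʃ/: fricative = 3.
/m/: nasal = 4.
/n/: nasal = 4.
/ŋ/→/ʃ/: change -1.
/ʃ/→/m/: change +1.
/m/→/n/: change +0.
Minimum = -1.

-1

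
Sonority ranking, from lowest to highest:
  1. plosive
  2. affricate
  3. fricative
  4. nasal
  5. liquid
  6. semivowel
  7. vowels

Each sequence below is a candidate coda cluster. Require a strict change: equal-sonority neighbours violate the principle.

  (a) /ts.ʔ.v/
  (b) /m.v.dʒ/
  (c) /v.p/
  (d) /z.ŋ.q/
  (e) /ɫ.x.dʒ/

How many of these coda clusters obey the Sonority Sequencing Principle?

(a) 2-1-3 → violates
(b) 4-3-2 → obeys
(c) 3-1 → obeys
(d) 3-4-1 → violates
(e) 5-3-2 → obeys

3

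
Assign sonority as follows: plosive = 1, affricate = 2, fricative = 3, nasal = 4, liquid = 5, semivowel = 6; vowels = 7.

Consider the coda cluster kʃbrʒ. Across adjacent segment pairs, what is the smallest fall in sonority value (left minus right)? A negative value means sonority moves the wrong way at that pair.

/k/ is a plosive (sonority 1).
/ʃ/ is a fricative (sonority 3).
/b/ is a plosive (sonority 1).
/r/ is a liquid (sonority 5).
/ʒ/ is a fricative (sonority 3).
/k/→/ʃ/: change -2.
/ʃ/→/b/: change +2.
/b/→/r/: change -4.
/r/→/ʒ/: change +2.
Minimum = -4.

-4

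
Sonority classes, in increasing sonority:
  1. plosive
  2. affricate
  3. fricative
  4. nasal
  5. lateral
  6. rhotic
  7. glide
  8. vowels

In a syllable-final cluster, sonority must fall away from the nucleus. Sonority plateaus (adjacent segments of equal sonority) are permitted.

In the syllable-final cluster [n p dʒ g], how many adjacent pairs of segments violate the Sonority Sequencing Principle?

/n/ is a nasal (sonority 4).
/p/ is a plosive (sonority 1).
/dʒ/ is an affricate (sonority 2).
/g/ is a plosive (sonority 1).
/n/→/p/: 4→1 (falls) — ok.
/p/→/dʒ/: 1→2 (does not fall) — violation.
/dʒ/→/g/: 2→1 (falls) — ok.

1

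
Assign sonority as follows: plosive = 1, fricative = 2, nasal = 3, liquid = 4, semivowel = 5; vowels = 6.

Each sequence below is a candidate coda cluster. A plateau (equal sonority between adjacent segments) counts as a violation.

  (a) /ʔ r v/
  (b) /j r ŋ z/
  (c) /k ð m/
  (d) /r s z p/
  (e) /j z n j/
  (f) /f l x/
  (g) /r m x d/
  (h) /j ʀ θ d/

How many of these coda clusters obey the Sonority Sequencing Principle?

(a) /ʔ r v/: profile 1-4-2 — violates.
(b) /j r ŋ z/: profile 5-4-3-2 — obeys.
(c) /k ð m/: profile 1-2-3 — violates.
(d) /r s z p/: profile 4-2-2-1 — violates.
(e) /j z n j/: profile 5-2-3-5 — violates.
(f) /f l x/: profile 2-4-2 — violates.
(g) /r m x d/: profile 4-3-2-1 — obeys.
(h) /j ʀ θ d/: profile 5-4-2-1 — obeys.

3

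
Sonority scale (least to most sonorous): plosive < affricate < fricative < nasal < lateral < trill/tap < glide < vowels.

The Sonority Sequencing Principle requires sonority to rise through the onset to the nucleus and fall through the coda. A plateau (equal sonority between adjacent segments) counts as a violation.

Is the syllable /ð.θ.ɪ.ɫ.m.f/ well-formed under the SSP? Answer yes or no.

no

Onset: /ð/ is a fricative (sonority 3), /θ/ is a fricative (sonority 3); then the nucleus /ɪ/ (sonority 8).
Onset profile 3-3-8 — does not strictly rise throughout.
Coda: /ɫ/ is a lateral (sonority 5), /m/ is a nasal (sonority 4), /f/ is a fricative (sonority 3).
Coda profile 8-5-4-3 — falls from the nucleus.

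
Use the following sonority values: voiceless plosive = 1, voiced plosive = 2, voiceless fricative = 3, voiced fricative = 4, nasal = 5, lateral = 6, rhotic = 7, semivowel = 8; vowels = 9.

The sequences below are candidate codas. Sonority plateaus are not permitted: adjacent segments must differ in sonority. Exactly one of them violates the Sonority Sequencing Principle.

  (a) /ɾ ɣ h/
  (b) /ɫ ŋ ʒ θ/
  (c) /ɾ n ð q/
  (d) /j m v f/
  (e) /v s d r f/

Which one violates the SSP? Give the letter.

(a) sonority 7-4-3: well-formed.
(b) sonority 6-5-4-3: well-formed.
(c) sonority 7-5-4-1: well-formed.
(d) sonority 8-5-4-3: well-formed.
(e) sonority 4-3-2-7-3: ill-formed.

e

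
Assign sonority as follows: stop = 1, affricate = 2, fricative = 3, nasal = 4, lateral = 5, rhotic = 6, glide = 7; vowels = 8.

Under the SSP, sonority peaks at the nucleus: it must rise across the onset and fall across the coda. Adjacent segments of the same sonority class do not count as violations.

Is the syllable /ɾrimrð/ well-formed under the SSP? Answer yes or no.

Onset: /ɾ/ is a rhotic (sonority 6), /r/ is a rhotic (sonority 6); then the nucleus /i/ (sonority 8).
Onset profile 6-6-8 — rises to the nucleus.
Coda: /m/ is a nasal (sonority 4), /r/ is a rhotic (sonority 6), /ð/ is a fricative (sonority 3).
Coda profile 8-4-6-3 — does not fall throughout.

no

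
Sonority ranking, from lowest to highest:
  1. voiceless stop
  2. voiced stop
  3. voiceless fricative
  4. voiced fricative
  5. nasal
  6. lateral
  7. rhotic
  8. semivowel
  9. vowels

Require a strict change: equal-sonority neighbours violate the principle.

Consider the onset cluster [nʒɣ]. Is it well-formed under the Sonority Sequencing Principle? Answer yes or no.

/n/ — nasal, sonority 5.
/ʒ/ — voiced fricative, sonority 4.
/ɣ/ — voiced fricative, sonority 4.
The profile is 5-4-4. Between /n/ (5) and /ʒ/ (4) sonority does not rise, so the cluster violates the SSP.

no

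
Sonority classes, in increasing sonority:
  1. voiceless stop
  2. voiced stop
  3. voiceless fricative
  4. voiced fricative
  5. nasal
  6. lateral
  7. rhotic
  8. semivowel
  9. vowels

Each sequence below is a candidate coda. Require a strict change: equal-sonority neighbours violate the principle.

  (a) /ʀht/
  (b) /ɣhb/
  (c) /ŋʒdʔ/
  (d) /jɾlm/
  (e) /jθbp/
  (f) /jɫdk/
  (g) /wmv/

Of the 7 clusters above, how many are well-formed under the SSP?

(a) sonority 7-3-1: well-formed.
(b) sonority 4-3-2: well-formed.
(c) sonority 5-4-2-1: well-formed.
(d) sonority 8-7-6-5: well-formed.
(e) sonority 8-3-2-1: well-formed.
(f) sonority 8-6-2-1: well-formed.
(g) sonority 8-5-4: well-formed.

7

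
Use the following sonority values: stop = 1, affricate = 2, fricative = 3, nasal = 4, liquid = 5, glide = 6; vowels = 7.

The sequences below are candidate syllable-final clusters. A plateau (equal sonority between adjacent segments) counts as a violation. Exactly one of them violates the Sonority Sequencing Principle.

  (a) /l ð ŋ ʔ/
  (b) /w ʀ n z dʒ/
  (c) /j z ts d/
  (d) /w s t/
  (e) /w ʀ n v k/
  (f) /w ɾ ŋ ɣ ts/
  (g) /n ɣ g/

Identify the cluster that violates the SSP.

(a) sonority 5-3-4-1: ill-formed.
(b) sonority 6-5-4-3-2: well-formed.
(c) sonority 6-3-2-1: well-formed.
(d) sonority 6-3-1: well-formed.
(e) sonority 6-5-4-3-1: well-formed.
(f) sonority 6-5-4-3-2: well-formed.
(g) sonority 4-3-1: well-formed.

a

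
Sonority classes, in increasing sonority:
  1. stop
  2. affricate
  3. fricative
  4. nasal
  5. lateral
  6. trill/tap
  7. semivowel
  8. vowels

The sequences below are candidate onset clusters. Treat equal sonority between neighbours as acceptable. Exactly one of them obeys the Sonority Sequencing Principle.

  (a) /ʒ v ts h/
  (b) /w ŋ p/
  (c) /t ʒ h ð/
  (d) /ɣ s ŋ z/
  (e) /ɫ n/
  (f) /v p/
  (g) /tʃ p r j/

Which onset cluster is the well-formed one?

c

(a) sonority 3-3-2-3: ill-formed.
(b) sonority 7-4-1: ill-formed.
(c) sonority 1-3-3-3: well-formed.
(d) sonority 3-3-4-3: ill-formed.
(e) sonority 5-4: ill-formed.
(f) sonority 3-1: ill-formed.
(g) sonority 2-1-6-7: ill-formed.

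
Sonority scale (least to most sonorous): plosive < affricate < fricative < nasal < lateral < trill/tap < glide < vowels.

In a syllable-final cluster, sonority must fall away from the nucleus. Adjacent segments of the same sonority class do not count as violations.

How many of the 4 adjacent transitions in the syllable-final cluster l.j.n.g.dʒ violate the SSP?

/l/ — lateral, sonority 5.
/j/ — glide, sonority 7.
/n/ — nasal, sonority 4.
/g/ — plosive, sonority 1.
/dʒ/ — affricate, sonority 2.
/l/→/j/: 5→7 (does not fall) — violation.
/j/→/n/: 7→4 (falls) — ok.
/n/→/g/: 4→1 (falls) — ok.
/g/→/dʒ/: 1→2 (does not fall) — violation.

2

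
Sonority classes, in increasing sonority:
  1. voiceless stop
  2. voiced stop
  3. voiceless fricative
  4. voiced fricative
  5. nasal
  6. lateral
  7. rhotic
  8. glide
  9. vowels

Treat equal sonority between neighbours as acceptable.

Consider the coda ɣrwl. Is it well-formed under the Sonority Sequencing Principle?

/ɣ/: voiced fricative = 4.
/r/: rhotic = 7.
/w/: glide = 8.
/l/: lateral = 6.
The profile is 4-7-8-6. Between /ɣ/ (4) and /r/ (7) sonority does not fall, so the cluster violates the SSP.

no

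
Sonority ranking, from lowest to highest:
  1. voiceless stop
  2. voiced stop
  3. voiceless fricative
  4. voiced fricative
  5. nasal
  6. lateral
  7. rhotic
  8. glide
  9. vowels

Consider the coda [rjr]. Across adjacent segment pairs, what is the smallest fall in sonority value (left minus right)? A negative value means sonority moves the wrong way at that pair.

/r/: rhotic = 7.
/j/: glide = 8.
/r/: rhotic = 7.
/r/→/j/: change -1.
/j/→/r/: change +1.
Minimum = -1.

-1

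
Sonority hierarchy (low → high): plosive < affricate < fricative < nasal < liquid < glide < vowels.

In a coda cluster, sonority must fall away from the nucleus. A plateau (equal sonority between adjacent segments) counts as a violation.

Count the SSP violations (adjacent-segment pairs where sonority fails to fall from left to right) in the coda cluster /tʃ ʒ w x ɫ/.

3

/tʃ/: affricate = 2.
/ʒ/: fricative = 3.
/w/: glide = 6.
/x/: fricative = 3.
/ɫ/: liquid = 5.
/tʃ/→/ʒ/: 2→3 (does not fall) — violation.
/ʒ/→/w/: 3→6 (does not fall) — violation.
/w/→/x/: 6→3 (falls) — ok.
/x/→/ɫ/: 3→5 (does not fall) — violation.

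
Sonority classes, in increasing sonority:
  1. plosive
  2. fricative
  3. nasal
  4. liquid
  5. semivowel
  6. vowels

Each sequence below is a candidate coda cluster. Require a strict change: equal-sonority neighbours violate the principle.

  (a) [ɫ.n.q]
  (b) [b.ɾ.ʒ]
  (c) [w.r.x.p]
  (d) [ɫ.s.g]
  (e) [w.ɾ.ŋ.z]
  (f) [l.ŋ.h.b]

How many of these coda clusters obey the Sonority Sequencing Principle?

(a) [ɫ.n.q]: profile 4-3-1 — obeys.
(b) [b.ɾ.ʒ]: profile 1-4-2 — violates.
(c) [w.r.x.p]: profile 5-4-2-1 — obeys.
(d) [ɫ.s.g]: profile 4-2-1 — obeys.
(e) [w.ɾ.ŋ.z]: profile 5-4-3-2 — obeys.
(f) [l.ŋ.h.b]: profile 4-3-2-1 — obeys.

5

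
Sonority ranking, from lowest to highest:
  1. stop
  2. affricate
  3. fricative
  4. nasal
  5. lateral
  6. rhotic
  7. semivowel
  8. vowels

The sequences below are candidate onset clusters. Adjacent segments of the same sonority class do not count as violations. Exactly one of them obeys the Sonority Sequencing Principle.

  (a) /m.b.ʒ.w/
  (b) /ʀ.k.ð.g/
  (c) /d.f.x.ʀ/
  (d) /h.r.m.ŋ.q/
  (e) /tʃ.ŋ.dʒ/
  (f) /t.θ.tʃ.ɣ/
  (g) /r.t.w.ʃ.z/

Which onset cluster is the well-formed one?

(a) /m.b.ʒ.w/: profile 4-1-3-7 — violates.
(b) /ʀ.k.ð.g/: profile 6-1-3-1 — violates.
(c) /d.f.x.ʀ/: profile 1-3-3-6 — obeys.
(d) /h.r.m.ŋ.q/: profile 3-6-4-4-1 — violates.
(e) /tʃ.ŋ.dʒ/: profile 2-4-2 — violates.
(f) /t.θ.tʃ.ɣ/: profile 1-3-2-3 — violates.
(g) /r.t.w.ʃ.z/: profile 6-1-7-3-3 — violates.

c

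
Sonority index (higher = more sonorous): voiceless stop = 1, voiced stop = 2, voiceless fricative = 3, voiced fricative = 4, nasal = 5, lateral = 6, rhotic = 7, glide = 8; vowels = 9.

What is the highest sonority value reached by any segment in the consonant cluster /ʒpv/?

4

/ʒ/: voiced fricative = 4.
/p/: voiceless stop = 1.
/v/: voiced fricative = 4.
The maximum is 4.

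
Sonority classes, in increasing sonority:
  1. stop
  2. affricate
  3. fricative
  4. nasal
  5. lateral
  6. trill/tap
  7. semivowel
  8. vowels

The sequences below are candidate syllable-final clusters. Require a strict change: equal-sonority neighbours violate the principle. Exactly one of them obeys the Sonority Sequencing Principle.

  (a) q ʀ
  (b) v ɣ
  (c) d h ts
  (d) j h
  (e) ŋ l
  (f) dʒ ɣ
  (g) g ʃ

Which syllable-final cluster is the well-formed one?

d

(a) sonority 1-6: ill-formed.
(b) sonority 3-3: ill-formed.
(c) sonority 1-3-2: ill-formed.
(d) sonority 7-3: well-formed.
(e) sonority 4-5: ill-formed.
(f) sonority 2-3: ill-formed.
(g) sonority 1-3: ill-formed.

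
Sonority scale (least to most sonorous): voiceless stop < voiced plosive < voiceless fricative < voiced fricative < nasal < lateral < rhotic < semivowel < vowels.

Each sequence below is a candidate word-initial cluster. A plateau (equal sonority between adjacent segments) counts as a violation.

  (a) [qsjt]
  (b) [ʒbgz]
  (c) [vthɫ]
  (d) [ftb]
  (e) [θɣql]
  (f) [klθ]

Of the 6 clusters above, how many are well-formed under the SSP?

0

(a) [qsjt]: profile 1-3-8-1 — violates.
(b) [ʒbgz]: profile 4-2-2-4 — violates.
(c) [vthɫ]: profile 4-1-3-6 — violates.
(d) [ftb]: profile 3-1-2 — violates.
(e) [θɣql]: profile 3-4-1-6 — violates.
(f) [klθ]: profile 1-6-3 — violates.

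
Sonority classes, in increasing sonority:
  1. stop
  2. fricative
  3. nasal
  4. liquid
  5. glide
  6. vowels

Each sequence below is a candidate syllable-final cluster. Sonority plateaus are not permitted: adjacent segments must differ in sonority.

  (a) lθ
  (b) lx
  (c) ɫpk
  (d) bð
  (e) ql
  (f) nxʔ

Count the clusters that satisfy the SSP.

(a) lθ: profile 4-2 — obeys.
(b) lx: profile 4-2 — obeys.
(c) ɫpk: profile 4-1-1 — violates.
(d) bð: profile 1-2 — violates.
(e) ql: profile 1-4 — violates.
(f) nxʔ: profile 3-2-1 — obeys.

3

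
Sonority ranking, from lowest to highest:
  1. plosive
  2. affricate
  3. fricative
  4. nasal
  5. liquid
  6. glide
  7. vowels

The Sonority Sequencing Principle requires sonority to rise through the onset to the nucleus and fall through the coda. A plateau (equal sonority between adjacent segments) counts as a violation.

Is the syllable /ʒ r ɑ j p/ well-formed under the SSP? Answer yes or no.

yes

Onset: /ʒ/ is a fricative (sonority 3), /r/ is a liquid (sonority 5); then the nucleus /ɑ/ (sonority 7).
Onset profile 3-5-7 — rises to the nucleus.
Coda: /j/ is a glide (sonority 6), /p/ is a plosive (sonority 1).
Coda profile 7-6-1 — falls from the nucleus.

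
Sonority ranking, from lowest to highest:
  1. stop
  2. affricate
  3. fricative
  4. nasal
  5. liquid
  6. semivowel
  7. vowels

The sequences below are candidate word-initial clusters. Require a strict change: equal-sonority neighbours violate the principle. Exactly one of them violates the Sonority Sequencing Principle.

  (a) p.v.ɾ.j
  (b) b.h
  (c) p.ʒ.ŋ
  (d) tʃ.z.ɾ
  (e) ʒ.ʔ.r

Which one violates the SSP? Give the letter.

(a) p.v.ɾ.j: profile 1-3-5-6 — obeys.
(b) b.h: profile 1-3 — obeys.
(c) p.ʒ.ŋ: profile 1-3-4 — obeys.
(d) tʃ.z.ɾ: profile 2-3-5 — obeys.
(e) ʒ.ʔ.r: profile 3-1-5 — violates.

e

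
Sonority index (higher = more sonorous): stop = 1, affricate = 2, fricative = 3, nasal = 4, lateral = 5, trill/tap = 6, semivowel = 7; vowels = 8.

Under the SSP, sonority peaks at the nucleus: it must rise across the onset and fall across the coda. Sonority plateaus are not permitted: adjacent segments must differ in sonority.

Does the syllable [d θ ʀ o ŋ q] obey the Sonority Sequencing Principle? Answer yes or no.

yes

Onset: /d/ is a stop (sonority 1), /θ/ is a fricative (sonority 3), /ʀ/ is a trill/tap (sonority 6); then the nucleus /o/ (sonority 8).
Onset profile 1-3-6-8 — rises to the nucleus.
Coda: /ŋ/ is a nasal (sonority 4), /q/ is a stop (sonority 1).
Coda profile 8-4-1 — falls from the nucleus.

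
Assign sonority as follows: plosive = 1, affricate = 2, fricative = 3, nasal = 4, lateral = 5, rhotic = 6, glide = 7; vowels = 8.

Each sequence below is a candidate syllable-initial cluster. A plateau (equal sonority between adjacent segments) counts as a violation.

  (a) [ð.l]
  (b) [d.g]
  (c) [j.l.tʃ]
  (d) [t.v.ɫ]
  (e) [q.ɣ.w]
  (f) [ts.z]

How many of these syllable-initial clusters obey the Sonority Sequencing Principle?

4

(a) 3-5 → obeys
(b) 1-1 → violates
(c) 7-5-2 → violates
(d) 1-3-5 → obeys
(e) 1-3-7 → obeys
(f) 2-3 → obeys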